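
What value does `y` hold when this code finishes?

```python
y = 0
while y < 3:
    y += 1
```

Let's trace through this code step by step.

Initialize: y = 0
Entering loop: while y < 3:

After execution: y = 3
3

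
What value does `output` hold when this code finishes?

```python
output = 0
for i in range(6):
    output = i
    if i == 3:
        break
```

Let's trace through this code step by step.

Initialize: output = 0
Entering loop: for i in range(6):

After execution: output = 3
3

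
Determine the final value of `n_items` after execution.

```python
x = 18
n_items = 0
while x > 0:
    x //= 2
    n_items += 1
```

Let's trace through this code step by step.

Initialize: x = 18
Initialize: n_items = 0
Entering loop: while x > 0:

After execution: n_items = 5
5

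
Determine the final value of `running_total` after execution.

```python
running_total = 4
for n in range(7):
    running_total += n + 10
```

Let's trace through this code step by step.

Initialize: running_total = 4
Entering loop: for n in range(7):

After execution: running_total = 95
95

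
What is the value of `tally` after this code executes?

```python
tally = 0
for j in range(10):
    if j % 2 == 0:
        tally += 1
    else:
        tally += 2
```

Let's trace through this code step by step.

Initialize: tally = 0
Entering loop: for j in range(10):

After execution: tally = 15
15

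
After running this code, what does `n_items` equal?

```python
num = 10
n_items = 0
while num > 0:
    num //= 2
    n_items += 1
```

Let's trace through this code step by step.

Initialize: num = 10
Initialize: n_items = 0
Entering loop: while num > 0:

After execution: n_items = 4
4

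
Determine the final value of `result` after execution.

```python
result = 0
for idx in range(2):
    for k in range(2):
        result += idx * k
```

Let's trace through this code step by step.

Initialize: result = 0
Entering loop: for idx in range(2):

After execution: result = 1
1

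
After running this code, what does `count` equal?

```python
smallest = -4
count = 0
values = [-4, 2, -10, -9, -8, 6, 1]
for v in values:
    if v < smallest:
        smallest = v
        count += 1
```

Let's trace through this code step by step.

Initialize: smallest = -4
Initialize: count = 0
Initialize: values = [-4, 2, -10, -9, -8, 6, 1]
Entering loop: for v in values:

After execution: count = 1
1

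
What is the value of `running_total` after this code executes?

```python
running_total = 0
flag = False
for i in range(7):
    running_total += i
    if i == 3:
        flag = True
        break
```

Let's trace through this code step by step.

Initialize: running_total = 0
Initialize: flag = False
Entering loop: for i in range(7):

After execution: running_total = 6
6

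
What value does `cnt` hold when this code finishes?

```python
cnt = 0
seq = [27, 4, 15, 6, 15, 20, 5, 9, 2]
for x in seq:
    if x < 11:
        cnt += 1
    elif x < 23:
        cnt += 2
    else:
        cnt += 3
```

Let's trace through this code step by step.

Initialize: cnt = 0
Initialize: seq = [27, 4, 15, 6, 15, 20, 5, 9, 2]
Entering loop: for x in seq:

After execution: cnt = 14
14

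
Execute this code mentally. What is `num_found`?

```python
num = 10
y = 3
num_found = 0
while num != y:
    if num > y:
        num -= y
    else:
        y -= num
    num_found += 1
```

Let's trace through this code step by step.

Initialize: num = 10
Initialize: y = 3
Initialize: num_found = 0
Entering loop: while num != y:

After execution: num_found = 5
5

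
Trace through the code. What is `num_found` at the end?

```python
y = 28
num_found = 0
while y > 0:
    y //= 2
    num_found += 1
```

Let's trace through this code step by step.

Initialize: y = 28
Initialize: num_found = 0
Entering loop: while y > 0:

After execution: num_found = 5
5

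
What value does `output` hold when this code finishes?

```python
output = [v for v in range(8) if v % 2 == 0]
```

Let's trace through this code step by step.

Initialize: output = [v for v in range(8) if v % 2 == 0]

After execution: output = [0, 2, 4, 6]
[0, 2, 4, 6]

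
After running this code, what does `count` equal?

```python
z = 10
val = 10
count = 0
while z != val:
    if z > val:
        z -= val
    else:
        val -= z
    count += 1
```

Let's trace through this code step by step.

Initialize: z = 10
Initialize: val = 10
Initialize: count = 0
Entering loop: while z != val:

After execution: count = 0
0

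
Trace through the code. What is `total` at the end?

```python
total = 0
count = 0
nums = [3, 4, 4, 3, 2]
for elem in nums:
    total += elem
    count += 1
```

Let's trace through this code step by step.

Initialize: total = 0
Initialize: count = 0
Initialize: nums = [3, 4, 4, 3, 2]
Entering loop: for elem in nums:

After execution: total = 16
16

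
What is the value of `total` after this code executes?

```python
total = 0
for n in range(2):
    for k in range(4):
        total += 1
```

Let's trace through this code step by step.

Initialize: total = 0
Entering loop: for n in range(2):

After execution: total = 8
8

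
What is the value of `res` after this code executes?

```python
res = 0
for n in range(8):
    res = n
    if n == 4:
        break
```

Let's trace through this code step by step.

Initialize: res = 0
Entering loop: for n in range(8):

After execution: res = 4
4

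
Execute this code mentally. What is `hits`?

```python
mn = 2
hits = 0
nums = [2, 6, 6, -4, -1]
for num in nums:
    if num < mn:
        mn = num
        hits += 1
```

Let's trace through this code step by step.

Initialize: mn = 2
Initialize: hits = 0
Initialize: nums = [2, 6, 6, -4, -1]
Entering loop: for num in nums:

After execution: hits = 1
1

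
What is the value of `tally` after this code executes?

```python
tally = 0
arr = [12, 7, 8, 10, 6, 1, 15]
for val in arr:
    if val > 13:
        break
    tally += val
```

Let's trace through this code step by step.

Initialize: tally = 0
Initialize: arr = [12, 7, 8, 10, 6, 1, 15]
Entering loop: for val in arr:

After execution: tally = 44
44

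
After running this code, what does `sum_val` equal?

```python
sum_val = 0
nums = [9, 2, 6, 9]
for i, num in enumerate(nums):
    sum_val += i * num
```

Let's trace through this code step by step.

Initialize: sum_val = 0
Initialize: nums = [9, 2, 6, 9]
Entering loop: for i, num in enumerate(nums):

After execution: sum_val = 41
41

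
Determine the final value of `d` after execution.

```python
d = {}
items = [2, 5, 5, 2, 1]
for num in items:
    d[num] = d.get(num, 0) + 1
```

Let's trace through this code step by step.

Initialize: d = {}
Initialize: items = [2, 5, 5, 2, 1]
Entering loop: for num in items:

After execution: d = {2: 2, 5: 2, 1: 1}
{2: 2, 5: 2, 1: 1}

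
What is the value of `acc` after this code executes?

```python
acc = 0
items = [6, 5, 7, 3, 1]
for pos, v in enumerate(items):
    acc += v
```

Let's trace through this code step by step.

Initialize: acc = 0
Initialize: items = [6, 5, 7, 3, 1]
Entering loop: for pos, v in enumerate(items):

After execution: acc = 22
22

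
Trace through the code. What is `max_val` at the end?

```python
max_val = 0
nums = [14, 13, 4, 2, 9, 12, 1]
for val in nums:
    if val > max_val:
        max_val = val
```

Let's trace through this code step by step.

Initialize: max_val = 0
Initialize: nums = [14, 13, 4, 2, 9, 12, 1]
Entering loop: for val in nums:

After execution: max_val = 14
14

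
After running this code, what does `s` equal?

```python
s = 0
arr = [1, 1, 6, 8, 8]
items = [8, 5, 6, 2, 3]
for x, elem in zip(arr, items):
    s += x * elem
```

Let's trace through this code step by step.

Initialize: s = 0
Initialize: arr = [1, 1, 6, 8, 8]
Initialize: items = [8, 5, 6, 2, 3]
Entering loop: for x, elem in zip(arr, items):

After execution: s = 89
89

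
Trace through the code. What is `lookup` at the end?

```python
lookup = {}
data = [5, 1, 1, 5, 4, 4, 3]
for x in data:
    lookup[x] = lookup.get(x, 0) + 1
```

Let's trace through this code step by step.

Initialize: lookup = {}
Initialize: data = [5, 1, 1, 5, 4, 4, 3]
Entering loop: for x in data:

After execution: lookup = {5: 2, 1: 2, 4: 2, 3: 1}
{5: 2, 1: 2, 4: 2, 3: 1}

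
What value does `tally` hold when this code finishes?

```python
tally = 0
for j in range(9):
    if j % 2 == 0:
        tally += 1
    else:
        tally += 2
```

Let's trace through this code step by step.

Initialize: tally = 0
Entering loop: for j in range(9):

After execution: tally = 13
13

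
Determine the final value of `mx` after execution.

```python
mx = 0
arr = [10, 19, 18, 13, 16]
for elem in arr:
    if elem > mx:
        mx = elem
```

Let's trace through this code step by step.

Initialize: mx = 0
Initialize: arr = [10, 19, 18, 13, 16]
Entering loop: for elem in arr:

After execution: mx = 19
19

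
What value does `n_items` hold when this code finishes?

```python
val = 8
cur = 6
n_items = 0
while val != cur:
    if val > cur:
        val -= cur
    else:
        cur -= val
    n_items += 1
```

Let's trace through this code step by step.

Initialize: val = 8
Initialize: cur = 6
Initialize: n_items = 0
Entering loop: while val != cur:

After execution: n_items = 3
3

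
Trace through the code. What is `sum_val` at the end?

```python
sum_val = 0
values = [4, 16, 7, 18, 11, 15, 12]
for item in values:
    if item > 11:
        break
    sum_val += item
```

Let's trace through this code step by step.

Initialize: sum_val = 0
Initialize: values = [4, 16, 7, 18, 11, 15, 12]
Entering loop: for item in values:

After execution: sum_val = 4
4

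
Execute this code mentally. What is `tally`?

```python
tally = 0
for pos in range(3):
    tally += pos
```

Let's trace through this code step by step.

Initialize: tally = 0
Entering loop: for pos in range(3):

After execution: tally = 3
3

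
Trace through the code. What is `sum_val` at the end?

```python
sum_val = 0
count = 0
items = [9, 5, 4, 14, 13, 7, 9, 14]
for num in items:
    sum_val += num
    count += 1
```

Let's trace through this code step by step.

Initialize: sum_val = 0
Initialize: count = 0
Initialize: items = [9, 5, 4, 14, 13, 7, 9, 14]
Entering loop: for num in items:

After execution: sum_val = 75
75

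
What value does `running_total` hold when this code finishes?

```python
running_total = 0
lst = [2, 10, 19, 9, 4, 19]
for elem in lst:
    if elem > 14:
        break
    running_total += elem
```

Let's trace through this code step by step.

Initialize: running_total = 0
Initialize: lst = [2, 10, 19, 9, 4, 19]
Entering loop: for elem in lst:

After execution: running_total = 12
12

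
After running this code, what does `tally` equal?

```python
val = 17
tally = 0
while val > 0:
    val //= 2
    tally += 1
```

Let's trace through this code step by step.

Initialize: val = 17
Initialize: tally = 0
Entering loop: while val > 0:

After execution: tally = 5
5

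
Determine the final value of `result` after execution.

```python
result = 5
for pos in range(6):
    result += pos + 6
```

Let's trace through this code step by step.

Initialize: result = 5
Entering loop: for pos in range(6):

After execution: result = 56
56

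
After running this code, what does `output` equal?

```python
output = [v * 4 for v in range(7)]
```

Let's trace through this code step by step.

Initialize: output = [v * 4 for v in range(7)]

After execution: output = [0, 4, 8, 12, 16, 20, 24]
[0, 4, 8, 12, 16, 20, 24]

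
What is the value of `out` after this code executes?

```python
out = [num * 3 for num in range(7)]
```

Let's trace through this code step by step.

Initialize: out = [num * 3 for num in range(7)]

After execution: out = [0, 3, 6, 9, 12, 15, 18]
[0, 3, 6, 9, 12, 15, 18]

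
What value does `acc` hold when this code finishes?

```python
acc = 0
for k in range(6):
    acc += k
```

Let's trace through this code step by step.

Initialize: acc = 0
Entering loop: for k in range(6):

After execution: acc = 15
15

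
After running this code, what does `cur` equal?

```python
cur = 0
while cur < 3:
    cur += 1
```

Let's trace through this code step by step.

Initialize: cur = 0
Entering loop: while cur < 3:

After execution: cur = 3
3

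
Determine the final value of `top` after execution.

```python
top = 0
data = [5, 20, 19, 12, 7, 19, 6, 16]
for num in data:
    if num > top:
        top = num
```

Let's trace through this code step by step.

Initialize: top = 0
Initialize: data = [5, 20, 19, 12, 7, 19, 6, 16]
Entering loop: for num in data:

After execution: top = 20
20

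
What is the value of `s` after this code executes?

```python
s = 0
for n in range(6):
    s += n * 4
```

Let's trace through this code step by step.

Initialize: s = 0
Entering loop: for n in range(6):

After execution: s = 60
60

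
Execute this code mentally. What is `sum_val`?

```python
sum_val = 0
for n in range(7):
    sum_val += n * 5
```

Let's trace through this code step by step.

Initialize: sum_val = 0
Entering loop: for n in range(7):

After execution: sum_val = 105
105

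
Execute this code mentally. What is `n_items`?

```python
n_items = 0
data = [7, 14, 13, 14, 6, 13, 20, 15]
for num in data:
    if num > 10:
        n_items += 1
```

Let's trace through this code step by step.

Initialize: n_items = 0
Initialize: data = [7, 14, 13, 14, 6, 13, 20, 15]
Entering loop: for num in data:

After execution: n_items = 6
6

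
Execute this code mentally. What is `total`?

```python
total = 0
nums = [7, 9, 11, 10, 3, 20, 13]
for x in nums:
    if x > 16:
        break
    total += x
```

Let's trace through this code step by step.

Initialize: total = 0
Initialize: nums = [7, 9, 11, 10, 3, 20, 13]
Entering loop: for x in nums:

After execution: total = 40
40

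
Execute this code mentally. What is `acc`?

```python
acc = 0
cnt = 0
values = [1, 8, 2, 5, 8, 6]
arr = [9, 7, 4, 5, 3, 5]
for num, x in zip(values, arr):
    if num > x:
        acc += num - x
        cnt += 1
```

Let's trace through this code step by step.

Initialize: acc = 0
Initialize: cnt = 0
Initialize: values = [1, 8, 2, 5, 8, 6]
Initialize: arr = [9, 7, 4, 5, 3, 5]
Entering loop: for num, x in zip(values, arr):

After execution: acc = 7
7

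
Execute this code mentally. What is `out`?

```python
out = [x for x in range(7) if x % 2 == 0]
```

Let's trace through this code step by step.

Initialize: out = [x for x in range(7) if x % 2 == 0]

After execution: out = [0, 2, 4, 6]
[0, 2, 4, 6]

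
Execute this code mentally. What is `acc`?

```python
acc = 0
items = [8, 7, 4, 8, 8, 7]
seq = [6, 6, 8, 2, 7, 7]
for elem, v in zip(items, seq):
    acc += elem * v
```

Let's trace through this code step by step.

Initialize: acc = 0
Initialize: items = [8, 7, 4, 8, 8, 7]
Initialize: seq = [6, 6, 8, 2, 7, 7]
Entering loop: for elem, v in zip(items, seq):

After execution: acc = 243
243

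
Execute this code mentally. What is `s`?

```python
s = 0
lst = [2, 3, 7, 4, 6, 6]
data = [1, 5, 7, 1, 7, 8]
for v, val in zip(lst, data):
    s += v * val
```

Let's trace through this code step by step.

Initialize: s = 0
Initialize: lst = [2, 3, 7, 4, 6, 6]
Initialize: data = [1, 5, 7, 1, 7, 8]
Entering loop: for v, val in zip(lst, data):

After execution: s = 160
160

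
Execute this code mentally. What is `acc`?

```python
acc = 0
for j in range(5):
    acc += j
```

Let's trace through this code step by step.

Initialize: acc = 0
Entering loop: for j in range(5):

After execution: acc = 10
10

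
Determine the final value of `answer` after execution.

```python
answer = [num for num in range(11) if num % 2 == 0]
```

Let's trace through this code step by step.

Initialize: answer = [num for num in range(11) if num % 2 == 0]

After execution: answer = [0, 2, 4, 6, 8, 10]
[0, 2, 4, 6, 8, 10]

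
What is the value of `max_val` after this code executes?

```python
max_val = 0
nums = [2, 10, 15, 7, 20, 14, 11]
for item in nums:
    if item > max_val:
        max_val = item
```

Let's trace through this code step by step.

Initialize: max_val = 0
Initialize: nums = [2, 10, 15, 7, 20, 14, 11]
Entering loop: for item in nums:

After execution: max_val = 20
20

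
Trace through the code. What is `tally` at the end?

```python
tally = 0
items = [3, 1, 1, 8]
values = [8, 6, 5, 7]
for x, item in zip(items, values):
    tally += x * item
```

Let's trace through this code step by step.

Initialize: tally = 0
Initialize: items = [3, 1, 1, 8]
Initialize: values = [8, 6, 5, 7]
Entering loop: for x, item in zip(items, values):

After execution: tally = 91
91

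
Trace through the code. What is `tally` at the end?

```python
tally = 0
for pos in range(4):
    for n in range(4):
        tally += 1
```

Let's trace through this code step by step.

Initialize: tally = 0
Entering loop: for pos in range(4):

After execution: tally = 16
16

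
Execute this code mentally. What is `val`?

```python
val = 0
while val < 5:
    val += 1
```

Let's trace through this code step by step.

Initialize: val = 0
Entering loop: while val < 5:

After execution: val = 5
5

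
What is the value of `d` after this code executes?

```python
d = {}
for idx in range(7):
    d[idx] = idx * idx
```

Let's trace through this code step by step.

Initialize: d = {}
Entering loop: for idx in range(7):

After execution: d = {0: 0, 1: 1, 2: 4, 3: 9, 4: 16, 5: 25, 6: 36}
{0: 0, 1: 1, 2: 4, 3: 9, 4: 16, 5: 25, 6: 36}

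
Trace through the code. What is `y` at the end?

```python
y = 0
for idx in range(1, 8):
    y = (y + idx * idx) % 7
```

Let's trace through this code step by step.

Initialize: y = 0
Entering loop: for idx in range(1, 8):

After execution: y = 0
0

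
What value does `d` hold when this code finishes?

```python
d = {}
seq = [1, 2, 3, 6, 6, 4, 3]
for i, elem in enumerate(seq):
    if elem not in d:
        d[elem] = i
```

Let's trace through this code step by step.

Initialize: d = {}
Initialize: seq = [1, 2, 3, 6, 6, 4, 3]
Entering loop: for i, elem in enumerate(seq):

After execution: d = {1: 0, 2: 1, 3: 2, 6: 3, 4: 5}
{1: 0, 2: 1, 3: 2, 6: 3, 4: 5}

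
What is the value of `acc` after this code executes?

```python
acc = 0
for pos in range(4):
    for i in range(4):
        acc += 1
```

Let's trace through this code step by step.

Initialize: acc = 0
Entering loop: for pos in range(4):

After execution: acc = 16
16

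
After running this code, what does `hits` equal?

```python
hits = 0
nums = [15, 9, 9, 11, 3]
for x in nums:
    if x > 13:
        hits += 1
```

Let's trace through this code step by step.

Initialize: hits = 0
Initialize: nums = [15, 9, 9, 11, 3]
Entering loop: for x in nums:

After execution: hits = 1
1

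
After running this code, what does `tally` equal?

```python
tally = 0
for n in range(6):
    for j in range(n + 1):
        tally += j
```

Let's trace through this code step by step.

Initialize: tally = 0
Entering loop: for n in range(6):

After execution: tally = 35
35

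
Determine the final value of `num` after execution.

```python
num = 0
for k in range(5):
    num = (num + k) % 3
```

Let's trace through this code step by step.

Initialize: num = 0
Entering loop: for k in range(5):

After execution: num = 1
1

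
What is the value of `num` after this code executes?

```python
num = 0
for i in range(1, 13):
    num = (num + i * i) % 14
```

Let's trace through this code step by step.

Initialize: num = 0
Entering loop: for i in range(1, 13):

After execution: num = 6
6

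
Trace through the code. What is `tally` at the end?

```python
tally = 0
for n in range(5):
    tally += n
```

Let's trace through this code step by step.

Initialize: tally = 0
Entering loop: for n in range(5):

After execution: tally = 10
10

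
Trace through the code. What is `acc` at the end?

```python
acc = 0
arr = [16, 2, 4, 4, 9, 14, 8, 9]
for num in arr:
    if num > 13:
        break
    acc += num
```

Let's trace through this code step by step.

Initialize: acc = 0
Initialize: arr = [16, 2, 4, 4, 9, 14, 8, 9]
Entering loop: for num in arr:

After execution: acc = 0
0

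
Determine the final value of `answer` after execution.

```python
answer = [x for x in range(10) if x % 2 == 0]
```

Let's trace through this code step by step.

Initialize: answer = [x for x in range(10) if x % 2 == 0]

After execution: answer = [0, 2, 4, 6, 8]
[0, 2, 4, 6, 8]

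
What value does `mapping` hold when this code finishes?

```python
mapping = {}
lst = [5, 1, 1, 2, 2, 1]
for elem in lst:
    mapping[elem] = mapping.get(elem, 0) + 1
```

Let's trace through this code step by step.

Initialize: mapping = {}
Initialize: lst = [5, 1, 1, 2, 2, 1]
Entering loop: for elem in lst:

After execution: mapping = {5: 1, 1: 3, 2: 2}
{5: 1, 1: 3, 2: 2}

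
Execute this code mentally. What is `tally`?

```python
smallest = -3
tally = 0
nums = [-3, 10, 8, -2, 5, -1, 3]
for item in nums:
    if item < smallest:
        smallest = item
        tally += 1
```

Let's trace through this code step by step.

Initialize: smallest = -3
Initialize: tally = 0
Initialize: nums = [-3, 10, 8, -2, 5, -1, 3]
Entering loop: for item in nums:

After execution: tally = 0
0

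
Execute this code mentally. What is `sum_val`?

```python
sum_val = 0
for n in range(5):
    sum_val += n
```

Let's trace through this code step by step.

Initialize: sum_val = 0
Entering loop: for n in range(5):

After execution: sum_val = 10
10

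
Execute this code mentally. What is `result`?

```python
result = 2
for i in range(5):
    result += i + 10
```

Let's trace through this code step by step.

Initialize: result = 2
Entering loop: for i in range(5):

After execution: result = 62
62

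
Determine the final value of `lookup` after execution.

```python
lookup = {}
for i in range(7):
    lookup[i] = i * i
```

Let's trace through this code step by step.

Initialize: lookup = {}
Entering loop: for i in range(7):

After execution: lookup = {0: 0, 1: 1, 2: 4, 3: 9, 4: 16, 5: 25, 6: 36}
{0: 0, 1: 1, 2: 4, 3: 9, 4: 16, 5: 25, 6: 36}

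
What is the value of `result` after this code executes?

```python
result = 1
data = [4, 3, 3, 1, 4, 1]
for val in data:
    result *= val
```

Let's trace through this code step by step.

Initialize: result = 1
Initialize: data = [4, 3, 3, 1, 4, 1]
Entering loop: for val in data:

After execution: result = 144
144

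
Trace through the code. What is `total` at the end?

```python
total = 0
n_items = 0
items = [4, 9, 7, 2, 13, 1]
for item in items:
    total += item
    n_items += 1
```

Let's trace through this code step by step.

Initialize: total = 0
Initialize: n_items = 0
Initialize: items = [4, 9, 7, 2, 13, 1]
Entering loop: for item in items:

After execution: total = 36
36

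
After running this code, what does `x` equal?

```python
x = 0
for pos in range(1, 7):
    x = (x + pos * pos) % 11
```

Let's trace through this code step by step.

Initialize: x = 0
Entering loop: for pos in range(1, 7):

After execution: x = 3
3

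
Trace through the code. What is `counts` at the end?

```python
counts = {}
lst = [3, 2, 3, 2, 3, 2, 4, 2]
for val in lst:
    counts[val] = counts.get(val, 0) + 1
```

Let's trace through this code step by step.

Initialize: counts = {}
Initialize: lst = [3, 2, 3, 2, 3, 2, 4, 2]
Entering loop: for val in lst:

After execution: counts = {3: 3, 2: 4, 4: 1}
{3: 3, 2: 4, 4: 1}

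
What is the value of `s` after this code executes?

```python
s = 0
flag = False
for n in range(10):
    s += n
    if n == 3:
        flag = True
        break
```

Let's trace through this code step by step.

Initialize: s = 0
Initialize: flag = False
Entering loop: for n in range(10):

After execution: s = 6
6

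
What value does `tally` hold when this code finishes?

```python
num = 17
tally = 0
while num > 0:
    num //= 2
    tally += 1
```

Let's trace through this code step by step.

Initialize: num = 17
Initialize: tally = 0
Entering loop: while num > 0:

After execution: tally = 5
5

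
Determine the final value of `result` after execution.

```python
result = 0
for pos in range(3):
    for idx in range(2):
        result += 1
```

Let's trace through this code step by step.

Initialize: result = 0
Entering loop: for pos in range(3):

After execution: result = 6
6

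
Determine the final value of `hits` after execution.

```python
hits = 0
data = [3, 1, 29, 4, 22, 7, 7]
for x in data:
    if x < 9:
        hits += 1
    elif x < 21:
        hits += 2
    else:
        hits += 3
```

Let's trace through this code step by step.

Initialize: hits = 0
Initialize: data = [3, 1, 29, 4, 22, 7, 7]
Entering loop: for x in data:

After execution: hits = 11
11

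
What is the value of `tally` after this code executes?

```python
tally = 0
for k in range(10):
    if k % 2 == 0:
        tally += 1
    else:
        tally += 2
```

Let's trace through this code step by step.

Initialize: tally = 0
Entering loop: for k in range(10):

After execution: tally = 15
15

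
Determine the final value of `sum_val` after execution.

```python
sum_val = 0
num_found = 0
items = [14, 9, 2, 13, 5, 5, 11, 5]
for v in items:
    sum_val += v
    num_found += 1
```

Let's trace through this code step by step.

Initialize: sum_val = 0
Initialize: num_found = 0
Initialize: items = [14, 9, 2, 13, 5, 5, 11, 5]
Entering loop: for v in items:

After execution: sum_val = 64
64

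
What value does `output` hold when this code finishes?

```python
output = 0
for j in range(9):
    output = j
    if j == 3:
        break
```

Let's trace through this code step by step.

Initialize: output = 0
Entering loop: for j in range(9):

After execution: output = 3
3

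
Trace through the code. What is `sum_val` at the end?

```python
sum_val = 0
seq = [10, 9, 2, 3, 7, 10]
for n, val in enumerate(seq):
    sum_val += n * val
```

Let's trace through this code step by step.

Initialize: sum_val = 0
Initialize: seq = [10, 9, 2, 3, 7, 10]
Entering loop: for n, val in enumerate(seq):

After execution: sum_val = 100
100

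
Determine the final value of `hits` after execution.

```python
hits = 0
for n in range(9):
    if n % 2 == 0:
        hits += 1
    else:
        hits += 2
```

Let's trace through this code step by step.

Initialize: hits = 0
Entering loop: for n in range(9):

After execution: hits = 13
13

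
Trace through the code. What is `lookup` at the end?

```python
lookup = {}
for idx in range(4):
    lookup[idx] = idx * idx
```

Let's trace through this code step by step.

Initialize: lookup = {}
Entering loop: for idx in range(4):

After execution: lookup = {0: 0, 1: 1, 2: 4, 3: 9}
{0: 0, 1: 1, 2: 4, 3: 9}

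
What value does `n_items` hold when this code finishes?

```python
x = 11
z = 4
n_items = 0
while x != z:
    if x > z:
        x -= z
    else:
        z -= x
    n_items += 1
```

Let's trace through this code step by step.

Initialize: x = 11
Initialize: z = 4
Initialize: n_items = 0
Entering loop: while x != z:

After execution: n_items = 5
5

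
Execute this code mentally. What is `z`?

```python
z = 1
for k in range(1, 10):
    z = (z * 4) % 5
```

Let's trace through this code step by step.

Initialize: z = 1
Entering loop: for k in range(1, 10):

After execution: z = 4
4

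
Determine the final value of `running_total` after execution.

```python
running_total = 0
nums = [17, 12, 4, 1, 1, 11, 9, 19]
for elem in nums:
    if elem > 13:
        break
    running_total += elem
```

Let's trace through this code step by step.

Initialize: running_total = 0
Initialize: nums = [17, 12, 4, 1, 1, 11, 9, 19]
Entering loop: for elem in nums:

After execution: running_total = 0
0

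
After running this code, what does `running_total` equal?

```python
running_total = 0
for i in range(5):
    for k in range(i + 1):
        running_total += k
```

Let's trace through this code step by step.

Initialize: running_total = 0
Entering loop: for i in range(5):

After execution: running_total = 20
20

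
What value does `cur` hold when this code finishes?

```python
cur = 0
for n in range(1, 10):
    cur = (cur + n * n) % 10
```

Let's trace through this code step by step.

Initialize: cur = 0
Entering loop: for n in range(1, 10):

After execution: cur = 5
5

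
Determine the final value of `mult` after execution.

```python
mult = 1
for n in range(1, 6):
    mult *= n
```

Let's trace through this code step by step.

Initialize: mult = 1
Entering loop: for n in range(1, 6):

After execution: mult = 120
120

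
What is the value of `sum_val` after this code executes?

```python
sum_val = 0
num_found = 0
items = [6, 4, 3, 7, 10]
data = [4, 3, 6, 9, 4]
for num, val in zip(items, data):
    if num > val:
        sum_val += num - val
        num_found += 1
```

Let's trace through this code step by step.

Initialize: sum_val = 0
Initialize: num_found = 0
Initialize: items = [6, 4, 3, 7, 10]
Initialize: data = [4, 3, 6, 9, 4]
Entering loop: for num, val in zip(items, data):

After execution: sum_val = 9
9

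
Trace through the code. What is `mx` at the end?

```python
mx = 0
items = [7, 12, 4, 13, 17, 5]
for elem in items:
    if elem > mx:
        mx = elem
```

Let's trace through this code step by step.

Initialize: mx = 0
Initialize: items = [7, 12, 4, 13, 17, 5]
Entering loop: for elem in items:

After execution: mx = 17
17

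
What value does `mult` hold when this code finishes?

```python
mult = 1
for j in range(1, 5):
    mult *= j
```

Let's trace through this code step by step.

Initialize: mult = 1
Entering loop: for j in range(1, 5):

After execution: mult = 24
24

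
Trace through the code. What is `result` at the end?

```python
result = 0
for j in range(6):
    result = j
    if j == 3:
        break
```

Let's trace through this code step by step.

Initialize: result = 0
Entering loop: for j in range(6):

After execution: result = 3
3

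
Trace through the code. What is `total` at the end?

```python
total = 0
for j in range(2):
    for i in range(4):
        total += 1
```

Let's trace through this code step by step.

Initialize: total = 0
Entering loop: for j in range(2):

After execution: total = 8
8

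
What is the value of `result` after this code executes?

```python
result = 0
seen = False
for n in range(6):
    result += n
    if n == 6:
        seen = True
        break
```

Let's trace through this code step by step.

Initialize: result = 0
Initialize: seen = False
Entering loop: for n in range(6):

After execution: result = 15
15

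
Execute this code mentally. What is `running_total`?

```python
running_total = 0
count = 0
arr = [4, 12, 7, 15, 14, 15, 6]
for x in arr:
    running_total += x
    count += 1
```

Let's trace through this code step by step.

Initialize: running_total = 0
Initialize: count = 0
Initialize: arr = [4, 12, 7, 15, 14, 15, 6]
Entering loop: for x in arr:

After execution: running_total = 73
73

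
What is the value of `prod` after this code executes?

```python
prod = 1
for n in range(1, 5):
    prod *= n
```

Let's trace through this code step by step.

Initialize: prod = 1
Entering loop: for n in range(1, 5):

After execution: prod = 24
24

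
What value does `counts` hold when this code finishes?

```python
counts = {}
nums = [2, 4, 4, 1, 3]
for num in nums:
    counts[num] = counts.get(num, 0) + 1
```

Let's trace through this code step by step.

Initialize: counts = {}
Initialize: nums = [2, 4, 4, 1, 3]
Entering loop: for num in nums:

After execution: counts = {2: 1, 4: 2, 1: 1, 3: 1}
{2: 1, 4: 2, 1: 1, 3: 1}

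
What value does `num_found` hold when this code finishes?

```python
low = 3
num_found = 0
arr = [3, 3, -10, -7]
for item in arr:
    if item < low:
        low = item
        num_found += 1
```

Let's trace through this code step by step.

Initialize: low = 3
Initialize: num_found = 0
Initialize: arr = [3, 3, -10, -7]
Entering loop: for item in arr:

After execution: num_found = 1
1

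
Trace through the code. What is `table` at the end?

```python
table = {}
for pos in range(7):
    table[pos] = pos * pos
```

Let's trace through this code step by step.

Initialize: table = {}
Entering loop: for pos in range(7):

After execution: table = {0: 0, 1: 1, 2: 4, 3: 9, 4: 16, 5: 25, 6: 36}
{0: 0, 1: 1, 2: 4, 3: 9, 4: 16, 5: 25, 6: 36}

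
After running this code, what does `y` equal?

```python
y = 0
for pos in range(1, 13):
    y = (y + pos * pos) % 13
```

Let's trace through this code step by step.

Initialize: y = 0
Entering loop: for pos in range(1, 13):

After execution: y = 0
0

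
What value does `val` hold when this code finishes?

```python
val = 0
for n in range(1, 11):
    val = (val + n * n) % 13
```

Let's trace through this code step by step.

Initialize: val = 0
Entering loop: for n in range(1, 11):

After execution: val = 8
8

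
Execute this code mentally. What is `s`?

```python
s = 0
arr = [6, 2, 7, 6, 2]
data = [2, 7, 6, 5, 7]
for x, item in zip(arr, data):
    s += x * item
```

Let's trace through this code step by step.

Initialize: s = 0
Initialize: arr = [6, 2, 7, 6, 2]
Initialize: data = [2, 7, 6, 5, 7]
Entering loop: for x, item in zip(arr, data):

After execution: s = 112
112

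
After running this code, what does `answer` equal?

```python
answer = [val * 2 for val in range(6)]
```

Let's trace through this code step by step.

Initialize: answer = [val * 2 for val in range(6)]

After execution: answer = [0, 2, 4, 6, 8, 10]
[0, 2, 4, 6, 8, 10]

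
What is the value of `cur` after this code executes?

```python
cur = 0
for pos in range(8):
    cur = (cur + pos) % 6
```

Let's trace through this code step by step.

Initialize: cur = 0
Entering loop: for pos in range(8):

After execution: cur = 4
4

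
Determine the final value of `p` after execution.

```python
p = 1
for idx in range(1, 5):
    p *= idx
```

Let's trace through this code step by step.

Initialize: p = 1
Entering loop: for idx in range(1, 5):

After execution: p = 24
24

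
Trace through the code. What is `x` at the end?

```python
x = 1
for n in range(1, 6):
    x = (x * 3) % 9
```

Let's trace through this code step by step.

Initialize: x = 1
Entering loop: for n in range(1, 6):

After execution: x = 0
0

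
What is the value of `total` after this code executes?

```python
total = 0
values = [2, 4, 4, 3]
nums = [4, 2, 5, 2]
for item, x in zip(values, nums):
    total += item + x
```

Let's trace through this code step by step.

Initialize: total = 0
Initialize: values = [2, 4, 4, 3]
Initialize: nums = [4, 2, 5, 2]
Entering loop: for item, x in zip(values, nums):

After execution: total = 26
26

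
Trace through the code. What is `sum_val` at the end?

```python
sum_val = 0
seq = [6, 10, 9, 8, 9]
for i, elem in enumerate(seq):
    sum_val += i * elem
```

Let's trace through this code step by step.

Initialize: sum_val = 0
Initialize: seq = [6, 10, 9, 8, 9]
Entering loop: for i, elem in enumerate(seq):

After execution: sum_val = 88
88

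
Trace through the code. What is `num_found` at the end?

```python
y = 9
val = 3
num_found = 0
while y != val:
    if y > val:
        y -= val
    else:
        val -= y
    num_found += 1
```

Let's trace through this code step by step.

Initialize: y = 9
Initialize: val = 3
Initialize: num_found = 0
Entering loop: while y != val:

After execution: num_found = 2
2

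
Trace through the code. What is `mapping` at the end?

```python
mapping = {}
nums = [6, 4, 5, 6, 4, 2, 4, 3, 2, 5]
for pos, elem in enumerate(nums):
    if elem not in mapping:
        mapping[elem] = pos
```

Let's trace through this code step by step.

Initialize: mapping = {}
Initialize: nums = [6, 4, 5, 6, 4, 2, 4, 3, 2, 5]
Entering loop: for pos, elem in enumerate(nums):

After execution: mapping = {6: 0, 4: 1, 5: 2, 2: 5, 3: 7}
{6: 0, 4: 1, 5: 2, 2: 5, 3: 7}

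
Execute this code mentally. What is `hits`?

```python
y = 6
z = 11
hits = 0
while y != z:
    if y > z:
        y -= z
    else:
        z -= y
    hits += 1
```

Let's trace through this code step by step.

Initialize: y = 6
Initialize: z = 11
Initialize: hits = 0
Entering loop: while y != z:

After execution: hits = 6
6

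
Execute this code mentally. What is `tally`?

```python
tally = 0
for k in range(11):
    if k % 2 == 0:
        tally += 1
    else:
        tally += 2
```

Let's trace through this code step by step.

Initialize: tally = 0
Entering loop: for k in range(11):

After execution: tally = 16
16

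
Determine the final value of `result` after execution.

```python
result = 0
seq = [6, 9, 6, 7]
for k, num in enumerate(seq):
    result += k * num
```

Let's trace through this code step by step.

Initialize: result = 0
Initialize: seq = [6, 9, 6, 7]
Entering loop: for k, num in enumerate(seq):

After execution: result = 42
42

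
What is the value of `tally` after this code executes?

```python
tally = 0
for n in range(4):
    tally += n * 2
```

Let's trace through this code step by step.

Initialize: tally = 0
Entering loop: for n in range(4):

After execution: tally = 12
12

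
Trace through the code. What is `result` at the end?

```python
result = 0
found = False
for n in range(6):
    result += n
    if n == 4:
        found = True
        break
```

Let's trace through this code step by step.

Initialize: result = 0
Initialize: found = False
Entering loop: for n in range(6):

After execution: result = 10
10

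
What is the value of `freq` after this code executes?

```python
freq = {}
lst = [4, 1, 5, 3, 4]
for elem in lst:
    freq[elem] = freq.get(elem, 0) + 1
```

Let's trace through this code step by step.

Initialize: freq = {}
Initialize: lst = [4, 1, 5, 3, 4]
Entering loop: for elem in lst:

After execution: freq = {4: 2, 1: 1, 5: 1, 3: 1}
{4: 2, 1: 1, 5: 1, 3: 1}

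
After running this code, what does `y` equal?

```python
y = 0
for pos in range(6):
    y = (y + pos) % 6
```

Let's trace through this code step by step.

Initialize: y = 0
Entering loop: for pos in range(6):

After execution: y = 3
3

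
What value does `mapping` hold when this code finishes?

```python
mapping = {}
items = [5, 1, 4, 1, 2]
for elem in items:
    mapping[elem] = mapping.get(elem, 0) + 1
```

Let's trace through this code step by step.

Initialize: mapping = {}
Initialize: items = [5, 1, 4, 1, 2]
Entering loop: for elem in items:

After execution: mapping = {5: 1, 1: 2, 4: 1, 2: 1}
{5: 1, 1: 2, 4: 1, 2: 1}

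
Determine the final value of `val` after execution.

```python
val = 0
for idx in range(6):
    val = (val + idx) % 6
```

Let's trace through this code step by step.

Initialize: val = 0
Entering loop: for idx in range(6):

After execution: val = 3
3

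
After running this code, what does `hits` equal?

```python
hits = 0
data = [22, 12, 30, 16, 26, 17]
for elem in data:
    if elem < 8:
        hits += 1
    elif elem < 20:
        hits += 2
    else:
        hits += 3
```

Let's trace through this code step by step.

Initialize: hits = 0
Initialize: data = [22, 12, 30, 16, 26, 17]
Entering loop: for elem in data:

After execution: hits = 15
15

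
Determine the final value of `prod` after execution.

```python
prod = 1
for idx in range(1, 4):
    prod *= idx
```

Let's trace through this code step by step.

Initialize: prod = 1
Entering loop: for idx in range(1, 4):

After execution: prod = 6
6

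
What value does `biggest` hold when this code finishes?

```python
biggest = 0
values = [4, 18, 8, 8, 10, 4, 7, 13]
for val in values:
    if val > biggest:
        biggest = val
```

Let's trace through this code step by step.

Initialize: biggest = 0
Initialize: values = [4, 18, 8, 8, 10, 4, 7, 13]
Entering loop: for val in values:

After execution: biggest = 18
18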